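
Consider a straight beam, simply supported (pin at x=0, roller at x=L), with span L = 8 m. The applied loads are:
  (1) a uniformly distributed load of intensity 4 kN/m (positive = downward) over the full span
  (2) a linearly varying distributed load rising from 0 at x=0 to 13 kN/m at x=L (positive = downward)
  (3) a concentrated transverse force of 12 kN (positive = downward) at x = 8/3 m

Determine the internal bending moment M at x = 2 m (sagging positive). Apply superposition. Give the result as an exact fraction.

Load 1 — uniform load w=4 kN/m over full span:
  M_1 = wx(L-x)/2 = 4·2·(8-2)/2 = 24 kN·m
Load 2 — triangular load w₀=13 kN/m (0→w₀ over full span):
  M_2 = w₀Lx/6 - w₀x³/(6L) = 13·8·2/6 - 13·2³/(6·8) = 65/2 kN·m
Load 3 — point force P=12 kN at a=8/3 m (b=L-a=16/3):
  M_3 = Pbx/L  [x≤a] = 12·(16/3)·2/8 = 16 kN·m
Superposition: M = Σ M_i = 145/2 kN·m ≈ 72.500000 kN·m

M(2) = 145/2 kN·m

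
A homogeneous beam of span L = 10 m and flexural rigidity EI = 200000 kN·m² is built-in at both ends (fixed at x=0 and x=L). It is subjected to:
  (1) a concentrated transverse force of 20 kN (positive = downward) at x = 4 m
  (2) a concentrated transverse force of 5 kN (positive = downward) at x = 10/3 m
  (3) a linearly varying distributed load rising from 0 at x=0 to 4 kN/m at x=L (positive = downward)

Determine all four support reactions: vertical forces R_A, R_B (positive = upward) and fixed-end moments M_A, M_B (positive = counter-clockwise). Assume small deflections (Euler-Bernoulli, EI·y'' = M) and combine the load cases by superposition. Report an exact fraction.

R_A = 15298/675 kN, M_A = 6688/135 kN·m, R_B = 15077/675 kN, M_B = -5792/135 kN·m

Load 1 — point force P=20 kN at a=4 m (b=L-a=6):
  R_A = Pb²(3a+b)/L³ = 20·6²·(3·4+6)/10³ = 324/25 kN
  M_A = Pab²/L² = 20·4·6²/10² = 144/5 kN·m
  R_B = Pa²(a+3b)/L³ = 20·4²·(4+3·6)/10³ = 176/25 kN
  M_B = -Pa²b/L² = -20·4²·6/10² = -96/5 kN·m
Load 2 — point force P=5 kN at a=10/3 m (b=L-a=20/3):
  R_A = Pb²(3a+b)/L³ = 5·(20/3)²·(3·(10/3)+(20/3))/10³ = 100/27 kN
  M_A = Pab²/L² = 5·(10/3)·(20/3)²/10² = 200/27 kN·m
  R_B = Pa²(a+3b)/L³ = 5·(10/3)²·((10/3)+3·(20/3))/10³ = 35/27 kN
  M_B = -Pa²b/L² = -5·(10/3)²·(20/3)/10² = -100/27 kN·m
Load 3 — triangular load w₀=4 kN/m (0→w₀ over full span):
  R_A = 3w₀L/20 = 3·4·10/20 = 6 kN
  M_A = w₀L²/30 = 4·10²/30 = 40/3 kN·m
  R_B = 7w₀L/20 = 7·4·10/20 = 14 kN
  M_B = -w₀L²/20 = -4·10²/20 = -20 kN·m
Superposition: R_A = 15298/675 kN, M_A = 6688/135 kN·m, R_B = 15077/675 kN, M_B = -5792/135 kN·m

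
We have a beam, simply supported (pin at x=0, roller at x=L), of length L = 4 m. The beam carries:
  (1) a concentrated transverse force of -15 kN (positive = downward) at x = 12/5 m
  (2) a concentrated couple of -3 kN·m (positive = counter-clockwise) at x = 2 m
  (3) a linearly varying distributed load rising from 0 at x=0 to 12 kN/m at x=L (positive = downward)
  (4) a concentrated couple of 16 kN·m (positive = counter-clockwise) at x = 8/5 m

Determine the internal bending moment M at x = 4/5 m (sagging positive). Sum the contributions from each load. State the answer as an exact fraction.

Load 1 — point force P=-15 kN at a=12/5 m (b=L-a=8/5):
  M_1 = Pbx/L  [x≤a] = (-15)·(8/5)·(4/5)/4 = -24/5 kN·m
Load 2 — applied couple M₀=-3 kN·m at a=2 m (b=L-a=2):
  M_2 = M₀x/L  [x≤a] = (-3)·(4/5)/4 = -3/5 kN·m
Load 3 — triangular load w₀=12 kN/m (0→w₀ over full span):
  M_3 = w₀Lx/6 - w₀x³/(6L) = 12·4·(4/5)/6 - 12·(4/5)³/(6·4) = 768/125 kN·m
Load 4 — applied couple M₀=16 kN·m at a=8/5 m (b=L-a=12/5):
  M_4 = M₀x/L  [x≤a] = 16·(4/5)/4 = 16/5 kN·m
Superposition: M = Σ M_i = 493/125 kN·m ≈ 3.944000 kN·m

M(4/5) = 493/125 kN·m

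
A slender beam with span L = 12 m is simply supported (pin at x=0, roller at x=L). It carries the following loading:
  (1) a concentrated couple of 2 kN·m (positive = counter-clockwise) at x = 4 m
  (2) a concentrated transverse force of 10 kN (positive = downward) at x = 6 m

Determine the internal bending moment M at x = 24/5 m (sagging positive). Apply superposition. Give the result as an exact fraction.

Load 1 — applied couple M₀=2 kN·m at a=4 m (b=L-a=8):
  M_1 = M₀x/L - M₀  [x>a] = 2·(24/5)/12 - 2 = -6/5 kN·m
Load 2 — point force P=10 kN at a=6 m (b=L-a=6):
  M_2 = Pbx/L  [x≤a] = 10·6·(24/5)/12 = 24 kN·m
Superposition: M = Σ M_i = 114/5 kN·m ≈ 22.800000 kN·m

M(24/5) = 114/5 kN·m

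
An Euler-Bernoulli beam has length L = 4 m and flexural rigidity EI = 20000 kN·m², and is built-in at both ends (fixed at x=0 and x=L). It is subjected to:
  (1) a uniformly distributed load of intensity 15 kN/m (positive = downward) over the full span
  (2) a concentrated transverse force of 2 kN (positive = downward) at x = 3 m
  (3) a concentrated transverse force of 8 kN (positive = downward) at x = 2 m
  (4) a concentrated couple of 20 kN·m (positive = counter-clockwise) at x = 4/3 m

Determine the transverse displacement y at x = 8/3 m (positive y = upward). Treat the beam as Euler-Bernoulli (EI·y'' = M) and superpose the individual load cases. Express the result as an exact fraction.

y(8/3) = -421/1215000 m

Load 1 — uniform load w=15 kN/m over full span:
  y_1 = -wx²(L-x)²/(24EI) = -15·(8/3)²·(4-(8/3))²/(24·20000) = -4/10125 m
Load 2 — point force P=2 kN at a=3 m (b=L-a=1):
  y_2 = -Pb²x²(3aL-(3a+b)x)/(6L³EI)  [x≤a] = -2·1²·(8/3)²·(3·3·4-(3·3+1)·(8/3))/(6·4³·20000) = -7/405000 m
Load 3 — point force P=8 kN at a=2 m (b=L-a=2):
  y_3 = -Pa²(L-x)²(3bL-(3b+a)(L-x))/(6L³EI)  [x>a] = -8·2²·(4-(8/3))²·(3·2·4-(3·2+2)·(4-(8/3)))/(6·4³·20000) = -1/10125 m
Load 4 — applied couple M₀=20 kN·m at a=4/3 m (b=L-a=8/3):
  y_4 = (R_Ax³/6 - M_Ax²/2 - M₀(x-a)²/2)/EI  [x>a] with R_A=20/3, M_A=0 = ((20/3)·(8/3)³/6 - 0·(8/3)²/2 - 20·((8/3)-(4/3))²/2)/20000 = 1/6075 m
Superposition: y = Σ y_i = -421/1215000 m ≈ -0.000347 m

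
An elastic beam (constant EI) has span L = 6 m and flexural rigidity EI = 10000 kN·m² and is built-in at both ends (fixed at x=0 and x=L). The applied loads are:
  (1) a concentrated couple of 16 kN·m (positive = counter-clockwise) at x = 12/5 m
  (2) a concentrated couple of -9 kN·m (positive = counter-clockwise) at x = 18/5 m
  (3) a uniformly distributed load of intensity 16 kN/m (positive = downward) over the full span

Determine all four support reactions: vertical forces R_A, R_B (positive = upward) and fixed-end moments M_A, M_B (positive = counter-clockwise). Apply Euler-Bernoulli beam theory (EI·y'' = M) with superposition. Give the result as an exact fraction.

Load 1 — applied couple M₀=16 kN·m at a=12/5 m (b=L-a=18/5):
  R_A = 6M₀ab/L³ = 6·16·(12/5)·(18/5)/6³ = 96/25 kN
  M_A = M₀b(2a-b)/L² = 16·(18/5)·(2·(12/5)-(18/5))/6² = 48/25 kN·m
  R_B = -6M₀ab/L³ = -6·16·(12/5)·(18/5)/6³ = -96/25 kN
  M_B = M₀a(2b-a)/L² = 16·(12/5)·(2·(18/5)-(12/5))/6² = 128/25 kN·m
Load 2 — applied couple M₀=-9 kN·m at a=18/5 m (b=L-a=12/5):
  R_A = 6M₀ab/L³ = 6·(-9)·(18/5)·(12/5)/6³ = -54/25 kN
  M_A = M₀b(2a-b)/L² = (-9)·(12/5)·(2·(18/5)-(12/5))/6² = -72/25 kN·m
  R_B = -6M₀ab/L³ = -6·(-9)·(18/5)·(12/5)/6³ = 54/25 kN
  M_B = M₀a(2b-a)/L² = (-9)·(18/5)·(2·(12/5)-(18/5))/6² = -27/25 kN·m
Load 3 — uniform load w=16 kN/m over full span:
  R_A = wL/2 = 16·6/2 = 48 kN
  M_A = wL²/12 = 16·6²/12 = 48 kN·m
  R_B = wL/2 = 16·6/2 = 48 kN
  M_B = -wL²/12 = -16·6²/12 = -48 kN·m
Superposition: R_A = 1242/25 kN, M_A = 1176/25 kN·m, R_B = 1158/25 kN, M_B = -1099/25 kN·m

R_A = 1242/25 kN, M_A = 1176/25 kN·m, R_B = 1158/25 kN, M_B = -1099/25 kN·m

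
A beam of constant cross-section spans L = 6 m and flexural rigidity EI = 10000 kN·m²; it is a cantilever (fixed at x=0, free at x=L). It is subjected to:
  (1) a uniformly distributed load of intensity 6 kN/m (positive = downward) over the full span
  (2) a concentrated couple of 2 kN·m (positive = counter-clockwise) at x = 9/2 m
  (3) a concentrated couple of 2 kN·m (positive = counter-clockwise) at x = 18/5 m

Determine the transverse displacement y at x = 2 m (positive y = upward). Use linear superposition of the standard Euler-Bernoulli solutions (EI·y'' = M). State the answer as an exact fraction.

y(2) = -41/2500 m

Load 1 — uniform load w=6 kN/m over full span:
  y_1 = -wx²(x²-4Lx+6L²)/(24EI) = -6·2²·(2²-4·6·2+6·6²)/(24·10000) = -43/2500 m
Load 2 — applied couple M₀=2 kN·m at a=9/2 m (b=L-a=3/2):
  y_2 = M₀x²/(2EI)  [x≤a] = 2·2²/(2·10000) = 1/2500 m
Load 3 — applied couple M₀=2 kN·m at a=18/5 m (b=L-a=12/5):
  y_3 = M₀x²/(2EI)  [x≤a] = 2·2²/(2·10000) = 1/2500 m
Superposition: y = Σ y_i = -41/2500 m ≈ -0.016400 m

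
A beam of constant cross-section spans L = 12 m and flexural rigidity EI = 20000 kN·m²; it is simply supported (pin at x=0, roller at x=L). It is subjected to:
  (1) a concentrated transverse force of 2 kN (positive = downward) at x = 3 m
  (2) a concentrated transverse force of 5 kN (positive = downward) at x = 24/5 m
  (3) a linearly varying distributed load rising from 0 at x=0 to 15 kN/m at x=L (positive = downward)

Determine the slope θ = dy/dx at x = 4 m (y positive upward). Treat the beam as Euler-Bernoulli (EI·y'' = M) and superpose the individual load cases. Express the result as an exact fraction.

θ(4) = -91249/6000000 rad

Load 1 — point force P=2 kN at a=3 m (b=L-a=9):
  θ_1 = -Pa(2L²-6Lx+3x²+a²)/(6LEI)  [x>a] = -2·3·(2·12²-6·12·4+3·4²+3²)/(6·12·20000) = -19/80000 rad
Load 2 — point force P=5 kN at a=24/5 m (b=L-a=36/5):
  θ_2 = -Pb(L²-b²-3x²)/(6LEI)  [x≤a] = -5·(36/5)·(12²-(36/5)²-3·4²)/(6·12·20000) = -69/62500 rad
Load 3 — triangular load w₀=15 kN/m (0→w₀ over full span):
  θ_3 = -w₀(7L⁴-30L²x²+15x⁴)/(360LEI) = -15·(7·12⁴-30·12²·4²+15·4⁴)/(360·12·20000) = -26/1875 rad
Superposition: θ = Σ θ_i = -91249/6000000 rad ≈ -0.015208 rad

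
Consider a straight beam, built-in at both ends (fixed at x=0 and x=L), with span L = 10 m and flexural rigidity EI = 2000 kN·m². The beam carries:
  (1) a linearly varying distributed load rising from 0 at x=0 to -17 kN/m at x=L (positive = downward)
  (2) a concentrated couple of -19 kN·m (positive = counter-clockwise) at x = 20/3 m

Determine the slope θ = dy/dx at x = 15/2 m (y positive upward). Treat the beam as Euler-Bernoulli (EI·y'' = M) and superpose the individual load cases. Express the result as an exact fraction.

Load 1 — triangular load w₀=-17 kN/m (0→w₀ over full span):
  θ_1 = -w₀(2x(L-x)(L-2x)(x+2L)+x²(L-x)²)/(120LEI) = -(-17)·(2·(15/2)·(10-(15/2))·(10-2·(15/2))·((15/2)+2·10)+(15/2)²·(10-(15/2))²)/(120·10·2000) = -697/20480 rad
Load 2 — applied couple M₀=-19 kN·m at a=20/3 m (b=L-a=10/3):
  θ_2 = (R_Ax²/2 - M_Ax - M₀(x-a))/EI  [x>a] with R_A=-38/15, M_A=-19/3 = ((-38/15)·(15/2)²/2 - (-19/3)·(15/2) - (-19)·((15/2)-(20/3)))/2000 = -19/4800 rad
Superposition: θ = Σ θ_i = -11671/307200 rad ≈ -0.037992 rad

θ(15/2) = -11671/307200 rad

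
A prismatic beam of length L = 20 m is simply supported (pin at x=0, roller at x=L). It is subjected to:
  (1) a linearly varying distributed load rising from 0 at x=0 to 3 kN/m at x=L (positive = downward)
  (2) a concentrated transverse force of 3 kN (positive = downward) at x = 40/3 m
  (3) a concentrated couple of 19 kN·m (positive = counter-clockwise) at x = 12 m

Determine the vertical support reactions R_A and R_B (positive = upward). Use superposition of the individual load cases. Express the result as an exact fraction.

Load 1 — triangular load w₀=3 kN/m (0→w₀ over full span):
  R_A = w₀L/6 = 3·20/6 = 10 kN
  R_B = w₀L/3 = 3·20/3 = 20 kN
Load 2 — point force P=3 kN at a=40/3 m (b=L-a=20/3):
  R_A = Pb/L = 3·(20/3)/20 = 1 kN
  R_B = Pa/L = 3·(40/3)/20 = 2 kN
Load 3 — applied couple M₀=19 kN·m at a=12 m (b=L-a=8):
  R_A = M₀/L = 19/20 kN
  R_B = -M₀/L = -19/20 kN
Superposition: R_A = 239/20 kN, R_B = 421/20 kN

R_A = 239/20 kN, R_B = 421/20 kN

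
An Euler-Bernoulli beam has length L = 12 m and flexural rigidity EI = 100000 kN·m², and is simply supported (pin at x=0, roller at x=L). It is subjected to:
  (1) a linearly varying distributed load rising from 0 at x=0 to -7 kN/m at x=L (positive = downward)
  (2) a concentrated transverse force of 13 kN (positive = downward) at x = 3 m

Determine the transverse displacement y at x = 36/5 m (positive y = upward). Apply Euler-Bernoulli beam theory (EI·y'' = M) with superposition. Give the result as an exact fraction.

y(36/5) = 9773289/1562500000 m

Load 1 — triangular load w₀=-7 kN/m (0→w₀ over full span):
  y_1 = -w₀x(7L⁴-10L²x²+3x⁴)/(360LEI) = -(-7)·(36/5)·(7·12⁴-10·12²·(36/5)²+3·(36/5)⁴)/(360·12·100000) = 447552/48828125 m
Load 2 — point force P=13 kN at a=3 m (b=L-a=9):
  y_2 = -Pa(L-x)(2Lx-a²-x²)/(6LEI)  [x>a] = -13·3·(12-(36/5))·(2·12·(36/5)-3²-(36/5)²)/(6·12·100000) = -36387/12500000 m
Superposition: y = Σ y_i = 9773289/1562500000 m ≈ 0.006255 m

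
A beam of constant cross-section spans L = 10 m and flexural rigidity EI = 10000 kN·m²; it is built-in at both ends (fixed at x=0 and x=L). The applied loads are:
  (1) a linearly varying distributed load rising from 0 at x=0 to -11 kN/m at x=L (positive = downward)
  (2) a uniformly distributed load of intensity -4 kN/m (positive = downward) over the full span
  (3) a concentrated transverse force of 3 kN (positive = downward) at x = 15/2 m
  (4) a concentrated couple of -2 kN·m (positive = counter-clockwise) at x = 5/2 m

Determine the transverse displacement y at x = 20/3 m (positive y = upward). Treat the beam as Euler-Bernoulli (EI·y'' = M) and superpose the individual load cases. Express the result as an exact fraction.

Load 1 — triangular load w₀=-11 kN/m (0→w₀ over full span):
  y_1 = -w₀x²(L-x)²(x+2L)/(120LEI) = -(-11)·(20/3)²·(10-(20/3))²·((20/3)+2·10)/(120·10·10000) = 44/3645 m
Load 2 — uniform load w=-4 kN/m over full span:
  y_2 = -wx²(L-x)²/(24EI) = -(-4)·(20/3)²·(10-(20/3))²/(24·10000) = 2/243 m
Load 3 — point force P=3 kN at a=15/2 m (b=L-a=5/2):
  y_3 = -Pb²x²(3aL-(3a+b)x)/(6L³EI)  [x≤a] = -3·(5/2)²·(20/3)²·(3·(15/2)·10-(3·(15/2)+(5/2))·(20/3))/(6·10³·10000) = -7/8640 m
Load 4 — applied couple M₀=-2 kN·m at a=5/2 m (b=L-a=15/2):
  y_4 = (R_Ax³/6 - M_Ax²/2 - M₀(x-a)²/2)/EI  [x>a] with R_A=-9/40, M_A=3/8 = ((-9/40)·(20/3)³/6 - (3/8)·(20/3)²/2 - (-2)·((20/3)-(5/2))²/2)/10000 = -1/4800 m
Superposition: y = Σ y_i = 5623/291600 m ≈ 0.019283 m

y(20/3) = 5623/291600 m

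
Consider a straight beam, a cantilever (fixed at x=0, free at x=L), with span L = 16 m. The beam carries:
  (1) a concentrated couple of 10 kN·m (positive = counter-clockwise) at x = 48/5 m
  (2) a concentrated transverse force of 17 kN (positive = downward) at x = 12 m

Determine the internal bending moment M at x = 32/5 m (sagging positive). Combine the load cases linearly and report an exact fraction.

Load 1 — applied couple M₀=10 kN·m at a=48/5 m (b=L-a=32/5):
  M_1 = M₀  [x≤a] = 10 = 10 kN·m
Load 2 — point force P=17 kN at a=12 m (b=L-a=4):
  M_2 = -P(a-x)  [x≤a] = -17·(12-(32/5)) = -476/5 kN·m
Superposition: M = Σ M_i = -426/5 kN·m ≈ -85.200000 kN·m

M(32/5) = -426/5 kN·m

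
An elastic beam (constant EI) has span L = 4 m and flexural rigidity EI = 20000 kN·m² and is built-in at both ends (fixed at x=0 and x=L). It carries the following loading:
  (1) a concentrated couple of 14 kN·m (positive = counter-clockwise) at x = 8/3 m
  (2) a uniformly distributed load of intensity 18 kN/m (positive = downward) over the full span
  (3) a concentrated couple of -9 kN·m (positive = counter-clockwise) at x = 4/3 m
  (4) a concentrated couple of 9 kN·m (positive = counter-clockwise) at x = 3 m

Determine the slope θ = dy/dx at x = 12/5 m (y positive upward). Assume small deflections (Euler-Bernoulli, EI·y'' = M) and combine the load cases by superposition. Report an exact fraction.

Load 1 — applied couple M₀=14 kN·m at a=8/3 m (b=L-a=4/3):
  θ_1 = (R_Ax²/2 - M_Ax)/EI  [x≤a] with R_A=14/3, M_A=14/3 = ((14/3)·(12/5)²/2 - (14/3)·(12/5))/20000 = 7/62500 rad
Load 2 — uniform load w=18 kN/m over full span:
  θ_2 = -wx(L-x)(L-2x)/(12EI) = -18·(12/5)·(4-(12/5))·(4-2·(12/5))/(12·20000) = 18/78125 rad
Load 3 — applied couple M₀=-9 kN·m at a=4/3 m (b=L-a=8/3):
  θ_3 = (R_Ax²/2 - M_Ax - M₀(x-a))/EI  [x>a] with R_A=-3, M_A=0 = ((-3)·(12/5)²/2 - 0·(12/5) - (-9)·((12/5)-(4/3)))/20000 = 3/62500 rad
Load 4 — applied couple M₀=9 kN·m at a=3 m (b=L-a=1):
  θ_4 = (R_Ax²/2 - M_Ax)/EI  [x≤a] with R_A=81/32, M_A=45/16 = ((81/32)·(12/5)²/2 - (45/16)·(12/5))/20000 = 27/1000000 rad
Superposition: θ = Σ θ_i = 2087/5000000 rad ≈ 0.000417 rad

θ(12/5) = 2087/5000000 rad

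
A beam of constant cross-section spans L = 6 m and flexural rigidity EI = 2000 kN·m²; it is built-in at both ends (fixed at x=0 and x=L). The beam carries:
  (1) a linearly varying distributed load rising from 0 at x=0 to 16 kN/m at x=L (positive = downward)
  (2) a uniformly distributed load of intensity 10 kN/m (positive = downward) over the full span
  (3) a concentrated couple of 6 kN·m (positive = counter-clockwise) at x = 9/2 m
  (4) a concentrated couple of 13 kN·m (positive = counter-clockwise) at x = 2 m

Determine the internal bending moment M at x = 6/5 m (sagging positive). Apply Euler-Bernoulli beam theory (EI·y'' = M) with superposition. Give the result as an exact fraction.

Load 1 — triangular load w₀=16 kN/m (0→w₀ over full span):
  M_1 = 3w₀Lx/20 - w₀L²/30 - w₀x³/(6L) = 3·16·6·(6/5)/20 - 16·6²/30 - 16·(6/5)³/(6·6) = -336/125 kN·m
Load 2 — uniform load w=10 kN/m over full span:
  M_2 = wLx/2 - wL²/12 - wx²/2 = 10·6·(6/5)/2 - 10·6²/12 - 10·(6/5)²/2 = -6/5 kN·m
Load 3 — applied couple M₀=6 kN·m at a=9/2 m (b=L-a=3/2):
  M_3 = R_Ax - M_A  [x≤a] with R_A=9/8, M_A=15/8 = (9/8)·(6/5) - (15/8) = -21/40 kN·m
Load 4 — applied couple M₀=13 kN·m at a=2 m (b=L-a=4):
  M_4 = R_Ax - M_A  [x≤a] with R_A=26/9, M_A=0 = (26/9)·(6/5) - 0 = 52/15 kN·m
Superposition: M = Σ M_i = -2839/3000 kN·m ≈ -0.946333 kN·m

M(6/5) = -2839/3000 kN·m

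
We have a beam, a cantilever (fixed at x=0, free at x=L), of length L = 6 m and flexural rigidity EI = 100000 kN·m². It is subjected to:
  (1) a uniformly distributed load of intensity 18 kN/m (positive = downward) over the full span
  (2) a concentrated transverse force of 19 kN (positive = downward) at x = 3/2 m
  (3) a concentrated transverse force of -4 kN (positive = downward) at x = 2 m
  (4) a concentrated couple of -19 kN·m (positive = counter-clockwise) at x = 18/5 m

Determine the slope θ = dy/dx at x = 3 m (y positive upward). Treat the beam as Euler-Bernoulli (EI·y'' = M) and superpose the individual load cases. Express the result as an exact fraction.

θ(3) = -5099/800000 rad

Load 1 — uniform load w=18 kN/m over full span:
  θ_1 = -wx(x²-3Lx+3L²)/(6EI) = -18·3·(3²-3·6·3+3·6²)/(6·100000) = -567/100000 rad
Load 2 — point force P=19 kN at a=3/2 m (b=L-a=9/2):
  θ_2 = -Pa²/(2EI)  [x>a] = -19·(3/2)²/(2·100000) = -171/800000 rad
Load 3 — point force P=-4 kN at a=2 m (b=L-a=4):
  θ_3 = -Pa²/(2EI)  [x>a] = -(-4)·2²/(2·100000) = 1/12500 rad
Load 4 — applied couple M₀=-19 kN·m at a=18/5 m (b=L-a=12/5):
  θ_4 = M₀x/EI  [x≤a] = (-19)·3/100000 = -57/100000 rad
Superposition: θ = Σ θ_i = -5099/800000 rad ≈ -0.006374 rad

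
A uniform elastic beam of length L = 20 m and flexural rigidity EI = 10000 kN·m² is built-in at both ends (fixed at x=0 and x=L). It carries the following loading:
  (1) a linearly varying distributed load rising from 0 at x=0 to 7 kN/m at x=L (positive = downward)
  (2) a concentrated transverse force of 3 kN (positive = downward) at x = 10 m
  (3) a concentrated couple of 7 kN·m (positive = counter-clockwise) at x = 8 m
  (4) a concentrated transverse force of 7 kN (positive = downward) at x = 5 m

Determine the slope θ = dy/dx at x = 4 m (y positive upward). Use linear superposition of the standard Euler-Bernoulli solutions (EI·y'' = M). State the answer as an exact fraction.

θ(4) = -193421/7500000 rad

Load 1 — triangular load w₀=7 kN/m (0→w₀ over full span):
  θ_1 = -w₀(2x(L-x)(L-2x)(x+2L)+x²(L-x)²)/(120LEI) = -7·(2·4·(20-4)·(20-2·4)·(4+2·20)+4²·(20-4)²)/(120·20·10000) = -196/9375 rad
Load 2 — point force P=3 kN at a=10 m (b=L-a=10):
  θ_2 = -Pb²x(2aL-(3a+b)x)/(2L³EI)  [x≤a] = -3·10²·4·(2·10·20-(3·10+10)·4)/(2·20³·10000) = -9/5000 rad
Load 3 — applied couple M₀=7 kN·m at a=8 m (b=L-a=12):
  θ_3 = (R_Ax²/2 - M_Ax)/EI  [x≤a] with R_A=63/125, M_A=21/25 = ((63/125)·4²/2 - (21/25)·4)/10000 = 21/312500 rad
Load 4 — point force P=7 kN at a=5 m (b=L-a=15):
  θ_4 = -Pb²x(2aL-(3a+b)x)/(2L³EI)  [x≤a] = -7·15²·4·(2·5·20-(3·5+15)·4)/(2·20³·10000) = -63/20000 rad
Superposition: θ = Σ θ_i = -193421/7500000 rad ≈ -0.025789 rad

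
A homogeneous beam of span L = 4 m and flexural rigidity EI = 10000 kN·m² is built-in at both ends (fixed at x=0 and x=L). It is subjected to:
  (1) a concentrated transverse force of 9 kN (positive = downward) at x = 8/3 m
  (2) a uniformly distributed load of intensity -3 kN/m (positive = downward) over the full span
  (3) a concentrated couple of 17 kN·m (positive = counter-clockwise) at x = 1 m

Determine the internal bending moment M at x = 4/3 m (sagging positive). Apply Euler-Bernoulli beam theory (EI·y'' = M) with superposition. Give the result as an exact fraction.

Load 1 — point force P=9 kN at a=8/3 m (b=L-a=4/3):
  M_1 = Pb²(3a+b)x/L³ - Pab²/L²  [x≤a] = 9·(4/3)²·(3·(8/3)+(4/3))·(4/3)/4³ - 9·(8/3)·(4/3)²/4² = 4/9 kN·m
Load 2 — uniform load w=-3 kN/m over full span:
  M_2 = wLx/2 - wL²/12 - wx²/2 = (-3)·4·(4/3)/2 - (-3)·4²/12 - (-3)·(4/3)²/2 = -4/3 kN·m
Load 3 — applied couple M₀=17 kN·m at a=1 m (b=L-a=3):
  M_3 = R_Ax - M_A - M₀  [x>a] with R_A=153/32, M_A=-51/16 = (153/32)·(4/3) - (-51/16) - 17 = -119/16 kN·m
Superposition: M = Σ M_i = -1199/144 kN·m ≈ -8.326389 kN·m

M(4/3) = -1199/144 kN·m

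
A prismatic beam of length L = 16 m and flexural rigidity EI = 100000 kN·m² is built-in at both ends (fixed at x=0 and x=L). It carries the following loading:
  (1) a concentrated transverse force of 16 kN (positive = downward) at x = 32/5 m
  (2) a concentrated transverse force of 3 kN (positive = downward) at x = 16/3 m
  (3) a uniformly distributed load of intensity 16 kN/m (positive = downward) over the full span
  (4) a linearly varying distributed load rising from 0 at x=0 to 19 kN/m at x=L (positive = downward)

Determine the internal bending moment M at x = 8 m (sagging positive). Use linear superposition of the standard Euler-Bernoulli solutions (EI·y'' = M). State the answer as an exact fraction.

M(8) = 22136/75 kN·m

Load 1 — point force P=16 kN at a=32/5 m (b=L-a=48/5):
  M_1 = Pa²(a+3b)(L-x)/L³ - Pa²b/L²  [x>a] = 16·(32/5)²·((32/5)+3·(48/5))·(16-8)/16³ - 16·(32/5)²·(48/5)/16² = 512/25 kN·m
Load 2 — point force P=3 kN at a=16/3 m (b=L-a=32/3):
  M_2 = Pa²(a+3b)(L-x)/L³ - Pa²b/L²  [x>a] = 3·(16/3)²·((16/3)+3·(32/3))·(16-8)/16³ - 3·(16/3)²·(32/3)/16² = 8/3 kN·m
Load 3 — uniform load w=16 kN/m over full span:
  M_3 = wLx/2 - wL²/12 - wx²/2 = 16·16·8/2 - 16·16²/12 - 16·8²/2 = 512/3 kN·m
Load 4 — triangular load w₀=19 kN/m (0→w₀ over full span):
  M_4 = 3w₀Lx/20 - w₀L²/30 - w₀x³/(6L) = 3·19·16·8/20 - 19·16²/30 - 19·8³/(6·16) = 304/3 kN·m
Superposition: M = Σ M_i = 22136/75 kN·m ≈ 295.146667 kN·m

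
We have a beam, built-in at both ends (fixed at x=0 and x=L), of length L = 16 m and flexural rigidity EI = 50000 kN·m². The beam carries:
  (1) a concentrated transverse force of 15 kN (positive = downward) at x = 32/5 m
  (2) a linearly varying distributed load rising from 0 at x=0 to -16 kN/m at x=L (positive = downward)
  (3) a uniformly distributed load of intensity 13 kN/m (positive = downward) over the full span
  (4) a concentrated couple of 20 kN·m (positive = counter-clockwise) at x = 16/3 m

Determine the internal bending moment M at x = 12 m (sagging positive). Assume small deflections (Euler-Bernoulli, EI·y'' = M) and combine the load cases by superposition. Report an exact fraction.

M(12) = -88/25 kN·m

Load 1 — point force P=15 kN at a=32/5 m (b=L-a=48/5):
  M_1 = Pa²(a+3b)(L-x)/L³ - Pa²b/L²  [x>a] = 15·(32/5)²·((32/5)+3·(48/5))·(16-12)/16³ - 15·(32/5)²·(48/5)/16² = -48/25 kN·m
Load 2 — triangular load w₀=-16 kN/m (0→w₀ over full span):
  M_2 = 3w₀Lx/20 - w₀L²/30 - w₀x³/(6L) = 3·(-16)·16·12/20 - (-16)·16²/30 - (-16)·12³/(6·16) = -544/15 kN·m
Load 3 — uniform load w=13 kN/m over full span:
  M_3 = wLx/2 - wL²/12 - wx²/2 = 13·16·12/2 - 13·16²/12 - 13·12²/2 = 104/3 kN·m
Load 4 — applied couple M₀=20 kN·m at a=16/3 m (b=L-a=32/3):
  M_4 = R_Ax - M_A - M₀  [x>a] with R_A=5/3, M_A=0 = (5/3)·12 - 0 - 20 = 0 kN·m
Superposition: M = Σ M_i = -88/25 kN·m ≈ -3.520000 kN·m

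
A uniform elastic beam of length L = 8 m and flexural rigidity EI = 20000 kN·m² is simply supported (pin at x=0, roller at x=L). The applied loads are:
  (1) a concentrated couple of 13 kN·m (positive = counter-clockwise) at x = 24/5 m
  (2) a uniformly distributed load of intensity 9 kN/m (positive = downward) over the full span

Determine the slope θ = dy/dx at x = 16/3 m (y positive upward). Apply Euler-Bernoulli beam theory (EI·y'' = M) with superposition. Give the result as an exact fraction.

Load 1 — applied couple M₀=13 kN·m at a=24/5 m (b=L-a=16/5):
  θ_1 = (M₀x²/(2L)-M₀(x-a)+C₁)/EI  [x>a] with C₁=M₀(3b²-L²)/(6L)=-676/75 = (13·(16/3)²/(2·8)-13·((16/3)-(24/5))+(-676/75))/20000 = 403/1125000 rad
Load 2 — uniform load w=9 kN/m over full span:
  θ_2 = -w(L³-6Lx²+4x³)/(24EI) = -9·(8³-6·8·(16/3)²+4·(16/3)³)/(24·20000) = 26/5625 rad
Superposition: θ = Σ θ_i = 5603/1125000 rad ≈ 0.004980 rad

θ(16/3) = 5603/1125000 rad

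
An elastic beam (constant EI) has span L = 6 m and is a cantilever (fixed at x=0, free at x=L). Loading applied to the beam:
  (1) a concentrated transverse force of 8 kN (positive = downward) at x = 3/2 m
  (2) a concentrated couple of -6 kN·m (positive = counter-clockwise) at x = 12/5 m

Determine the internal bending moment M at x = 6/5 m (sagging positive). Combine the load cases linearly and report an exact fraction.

Load 1 — point force P=8 kN at a=3/2 m (b=L-a=9/2):
  M_1 = -P(a-x)  [x≤a] = -8·((3/2)-(6/5)) = -12/5 kN·m
Load 2 — applied couple M₀=-6 kN·m at a=12/5 m (b=L-a=18/5):
  M_2 = M₀  [x≤a] = (-6) = -6 kN·m
Superposition: M = Σ M_i = -42/5 kN·m ≈ -8.400000 kN·m

M(6/5) = -42/5 kN·m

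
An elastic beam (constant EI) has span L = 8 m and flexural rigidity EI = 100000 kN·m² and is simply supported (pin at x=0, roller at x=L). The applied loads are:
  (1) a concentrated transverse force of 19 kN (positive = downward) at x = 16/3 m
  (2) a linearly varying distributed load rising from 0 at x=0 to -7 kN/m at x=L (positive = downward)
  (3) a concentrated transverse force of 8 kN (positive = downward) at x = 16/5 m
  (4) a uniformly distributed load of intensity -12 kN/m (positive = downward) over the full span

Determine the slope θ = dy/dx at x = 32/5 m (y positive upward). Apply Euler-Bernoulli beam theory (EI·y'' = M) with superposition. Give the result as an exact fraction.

θ(32/5) = -284162/158203125 rad

Load 1 — point force P=19 kN at a=16/3 m (b=L-a=8/3):
  θ_1 = -Pa(2L²-6Lx+3x²+a²)/(6LEI)  [x>a] = -19·(16/3)·(2·8²-6·8·(32/5)+3·(32/5)²+(16/3)²)/(6·8·100000) = 3724/6328125 rad
Load 2 — triangular load w₀=-7 kN/m (0→w₀ over full span):
  θ_2 = -w₀(7L⁴-30L²x²+15x⁴)/(360LEI) = -(-7)·(7·8⁴-30·8²·(32/5)²+15·(32/5)⁴)/(360·8·100000) = -10598/17578125 rad
Load 3 — point force P=8 kN at a=16/5 m (b=L-a=24/5):
  θ_3 = -Pa(2L²-6Lx+3x²+a²)/(6LEI)  [x>a] = -8·(16/5)·(2·8²-6·8·(32/5)+3·(32/5)²+(16/5)²)/(6·8·100000) = 96/390625 rad
Load 4 — uniform load w=-12 kN/m over full span:
  θ_4 = -w(L³-6Lx²+4x³)/(24EI) = -(-12)·(8³-6·8·(32/5)²+4·(32/5)³)/(24·100000) = -792/390625 rad
Superposition: θ = Σ θ_i = -284162/158203125 rad ≈ -0.001796 rad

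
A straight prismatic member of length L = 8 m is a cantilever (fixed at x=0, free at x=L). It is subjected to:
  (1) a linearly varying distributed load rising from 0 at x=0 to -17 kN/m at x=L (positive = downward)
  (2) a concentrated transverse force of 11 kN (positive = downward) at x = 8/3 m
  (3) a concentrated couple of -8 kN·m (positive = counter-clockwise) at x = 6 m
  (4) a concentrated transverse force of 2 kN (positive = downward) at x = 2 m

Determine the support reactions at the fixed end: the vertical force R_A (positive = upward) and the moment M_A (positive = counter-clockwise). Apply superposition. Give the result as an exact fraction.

Load 1 — triangular load w₀=-17 kN/m (0→w₀ over full span):
  R_A = w₀L/2 = (-17)·8/2 = -68 kN
  M_A = w₀L²/3 = (-17)·8²/3 = -1088/3 kN·m
Load 2 — point force P=11 kN at a=8/3 m (b=L-a=16/3):
  R_A = P = 11 kN
  M_A = Pa = 11·(8/3) = 88/3 kN·m
Load 3 — applied couple M₀=-8 kN·m at a=6 m (b=L-a=2):
  R_A = 0 kN
  M_A = -M₀ = -(-8) = 8 kN·m
Load 4 — point force P=2 kN at a=2 m (b=L-a=6):
  R_A = P = 2 kN
  M_A = Pa = 2·2 = 4 kN·m
Superposition: R_A = -55 kN, M_A = -964/3 kN·m

R_A = -55 kN, M_A = -964/3 kN·m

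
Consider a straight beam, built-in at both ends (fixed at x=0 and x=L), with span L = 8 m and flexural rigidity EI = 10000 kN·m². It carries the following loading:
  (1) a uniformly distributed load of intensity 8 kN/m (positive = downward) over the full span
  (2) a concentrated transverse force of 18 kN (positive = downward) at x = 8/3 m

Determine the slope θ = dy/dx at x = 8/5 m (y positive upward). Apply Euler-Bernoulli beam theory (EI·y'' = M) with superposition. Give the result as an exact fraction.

θ(8/5) = -1168/234375 rad

Load 1 — uniform load w=8 kN/m over full span:
  θ_1 = -wx(L-x)(L-2x)/(12EI) = -8·(8/5)·(8-(8/5))·(8-2·(8/5))/(12·10000) = -256/78125 rad
Load 2 — point force P=18 kN at a=8/3 m (b=L-a=16/3):
  θ_2 = -Pb²x(2aL-(3a+b)x)/(2L³EI)  [x≤a] = -18·(16/3)²·(8/5)·(2·(8/3)·8-(3·(8/3)+(16/3))·(8/5))/(2·8³·10000) = -16/9375 rad
Superposition: θ = Σ θ_i = -1168/234375 rad ≈ -0.004983 rad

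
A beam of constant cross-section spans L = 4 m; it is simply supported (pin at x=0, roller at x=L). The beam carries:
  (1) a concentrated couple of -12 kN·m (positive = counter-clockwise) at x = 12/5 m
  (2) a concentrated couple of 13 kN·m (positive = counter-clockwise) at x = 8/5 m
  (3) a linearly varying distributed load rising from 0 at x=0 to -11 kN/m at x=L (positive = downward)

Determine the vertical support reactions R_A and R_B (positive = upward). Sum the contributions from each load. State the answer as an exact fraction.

R_A = -85/12 kN, R_B = -179/12 kN

Load 1 — applied couple M₀=-12 kN·m at a=12/5 m (b=L-a=8/5):
  R_A = M₀/L = (-12)/4 = -3 kN
  R_B = -M₀/L = -(-12)/4 = 3 kN
Load 2 — applied couple M₀=13 kN·m at a=8/5 m (b=L-a=12/5):
  R_A = M₀/L = 13/4 kN
  R_B = -M₀/L = -13/4 kN
Load 3 — triangular load w₀=-11 kN/m (0→w₀ over full span):
  R_A = w₀L/6 = (-11)·4/6 = -22/3 kN
  R_B = w₀L/3 = (-11)·4/3 = -44/3 kN
Superposition: R_A = -85/12 kN, R_B = -179/12 kN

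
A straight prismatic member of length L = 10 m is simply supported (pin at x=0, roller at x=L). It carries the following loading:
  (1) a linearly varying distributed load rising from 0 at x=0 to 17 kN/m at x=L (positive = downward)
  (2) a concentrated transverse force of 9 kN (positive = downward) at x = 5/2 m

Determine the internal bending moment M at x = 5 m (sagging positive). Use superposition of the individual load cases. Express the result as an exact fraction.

M(5) = 235/2 kN·m

Load 1 — triangular load w₀=17 kN/m (0→w₀ over full span):
  M_1 = w₀Lx/6 - w₀x³/(6L) = 17·10·5/6 - 17·5³/(6·10) = 425/4 kN·m
Load 2 — point force P=9 kN at a=5/2 m (b=L-a=15/2):
  M_2 = Pa(L-x)/L  [x>a] = 9·(5/2)·(10-5)/10 = 45/4 kN·m
Superposition: M = Σ M_i = 235/2 kN·m ≈ 117.500000 kN·m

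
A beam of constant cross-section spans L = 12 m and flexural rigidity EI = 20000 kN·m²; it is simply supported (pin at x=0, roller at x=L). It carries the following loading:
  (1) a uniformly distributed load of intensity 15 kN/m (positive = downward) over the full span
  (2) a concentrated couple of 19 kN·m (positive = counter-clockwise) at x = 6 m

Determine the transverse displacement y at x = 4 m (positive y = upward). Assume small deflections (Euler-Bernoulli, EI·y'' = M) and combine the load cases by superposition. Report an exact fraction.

y(4) = -3187/18000 m

Load 1 — uniform load w=15 kN/m over full span:
  y_1 = -wx(L³-2Lx²+x³)/(24EI) = -15·4·(12³-2·12·4²+4³)/(24·20000) = -22/125 m
Load 2 — applied couple M₀=19 kN·m at a=6 m (b=L-a=6):
  y_2 = (M₀x³/(6L)+C₁x)/EI  [x≤a] with C₁=M₀(3b²-L²)/(6L)=-19/2 = (19·4³/(6·12)+(-19/2)·4)/20000 = -19/18000 m
Superposition: y = Σ y_i = -3187/18000 m ≈ -0.177056 m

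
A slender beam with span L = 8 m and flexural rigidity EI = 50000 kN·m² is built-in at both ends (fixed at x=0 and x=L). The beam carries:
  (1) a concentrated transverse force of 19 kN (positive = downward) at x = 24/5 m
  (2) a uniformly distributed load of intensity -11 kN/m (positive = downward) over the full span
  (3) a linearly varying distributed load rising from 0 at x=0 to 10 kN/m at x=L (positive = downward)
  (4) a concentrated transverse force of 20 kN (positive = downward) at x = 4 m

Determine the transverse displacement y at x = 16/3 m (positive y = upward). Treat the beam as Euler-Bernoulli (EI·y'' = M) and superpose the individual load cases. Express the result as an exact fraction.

y(16/3) = -174616/284765625 m

Load 1 — point force P=19 kN at a=24/5 m (b=L-a=16/5):
  y_1 = -Pa²(L-x)²(3bL-(3b+a)(L-x))/(6L³EI)  [x>a] = -19·(24/5)²·(8-(16/3))²·(3·(16/5)·8-(3·(16/5)+(24/5))·(8-(16/3)))/(6·8³·50000) = -304/390625 m
Load 2 — uniform load w=-11 kN/m over full span:
  y_2 = -wx²(L-x)²/(24EI) = -(-11)·(16/3)²·(8-(16/3))²/(24·50000) = 1408/759375 m
Load 3 — triangular load w₀=10 kN/m (0→w₀ over full span):
  y_3 = -w₀x²(L-x)²(x+2L)/(120LEI) = -10·(16/3)²·(8-(16/3))²·((16/3)+2·8)/(120·8·50000) = -2048/2278125 m
Load 4 — point force P=20 kN at a=4 m (b=L-a=4):
  y_4 = -Pa²(L-x)²(3bL-(3b+a)(L-x))/(6L³EI)  [x>a] = -20·4²·(8-(16/3))²·(3·4·8-(3·4+4)·(8-(16/3)))/(6·8³·50000) = -8/10125 m
Superposition: y = Σ y_i = -174616/284765625 m ≈ -0.000613 m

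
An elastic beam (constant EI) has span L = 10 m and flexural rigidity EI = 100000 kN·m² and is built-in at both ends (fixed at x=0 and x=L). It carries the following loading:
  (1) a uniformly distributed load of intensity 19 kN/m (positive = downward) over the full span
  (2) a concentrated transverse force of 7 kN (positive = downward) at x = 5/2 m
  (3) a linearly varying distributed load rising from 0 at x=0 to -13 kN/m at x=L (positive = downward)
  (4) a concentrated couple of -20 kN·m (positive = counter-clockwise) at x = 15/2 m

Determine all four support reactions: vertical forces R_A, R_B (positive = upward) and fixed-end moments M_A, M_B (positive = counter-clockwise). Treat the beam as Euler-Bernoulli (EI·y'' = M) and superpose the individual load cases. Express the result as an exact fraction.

R_A = 2533/32 kN, M_A = 3795/32 kN·m, R_B = 1691/32 kN, M_B = -8915/96 kN·m

Load 1 — uniform load w=19 kN/m over full span:
  R_A = wL/2 = 19·10/2 = 95 kN
  M_A = wL²/12 = 19·10²/12 = 475/3 kN·m
  R_B = wL/2 = 19·10/2 = 95 kN
  M_B = -wL²/12 = -19·10²/12 = -475/3 kN·m
Load 2 — point force P=7 kN at a=5/2 m (b=L-a=15/2):
  R_A = Pb²(3a+b)/L³ = 7·(15/2)²·(3·(5/2)+(15/2))/10³ = 189/32 kN
  M_A = Pab²/L² = 7·(5/2)·(15/2)²/10² = 315/32 kN·m
  R_B = Pa²(a+3b)/L³ = 7·(5/2)²·((5/2)+3·(15/2))/10³ = 35/32 kN
  M_B = -Pa²b/L² = -7·(5/2)²·(15/2)/10² = -105/32 kN·m
Load 3 — triangular load w₀=-13 kN/m (0→w₀ over full span):
  R_A = 3w₀L/20 = 3·(-13)·10/20 = -39/2 kN
  M_A = w₀L²/30 = (-13)·10²/30 = -130/3 kN·m
  R_B = 7w₀L/20 = 7·(-13)·10/20 = -91/2 kN
  M_B = -w₀L²/20 = -(-13)·10²/20 = 65 kN·m
Load 4 — applied couple M₀=-20 kN·m at a=15/2 m (b=L-a=5/2):
  R_A = 6M₀ab/L³ = 6·(-20)·(15/2)·(5/2)/10³ = -9/4 kN
  M_A = M₀b(2a-b)/L² = (-20)·(5/2)·(2·(15/2)-(5/2))/10² = -25/4 kN·m
  R_B = -6M₀ab/L³ = -6·(-20)·(15/2)·(5/2)/10³ = 9/4 kN
  M_B = M₀a(2b-a)/L² = (-20)·(15/2)·(2·(5/2)-(15/2))/10² = 15/4 kN·m
Superposition: R_A = 2533/32 kN, M_A = 3795/32 kN·m, R_B = 1691/32 kN, M_B = -8915/96 kN·m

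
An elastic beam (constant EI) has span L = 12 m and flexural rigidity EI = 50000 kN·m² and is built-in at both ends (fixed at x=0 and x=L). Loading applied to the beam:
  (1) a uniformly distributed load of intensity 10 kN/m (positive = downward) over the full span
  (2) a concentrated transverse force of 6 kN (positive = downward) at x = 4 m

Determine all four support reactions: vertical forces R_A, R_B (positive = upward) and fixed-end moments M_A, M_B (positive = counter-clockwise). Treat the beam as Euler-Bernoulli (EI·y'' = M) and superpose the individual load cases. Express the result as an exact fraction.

Load 1 — uniform load w=10 kN/m over full span:
  R_A = wL/2 = 10·12/2 = 60 kN
  M_A = wL²/12 = 10·12²/12 = 120 kN·m
  R_B = wL/2 = 10·12/2 = 60 kN
  M_B = -wL²/12 = -10·12²/12 = -120 kN·m
Load 2 — point force P=6 kN at a=4 m (b=L-a=8):
  R_A = Pb²(3a+b)/L³ = 6·8²·(3·4+8)/12³ = 40/9 kN
  M_A = Pab²/L² = 6·4·8²/12² = 32/3 kN·m
  R_B = Pa²(a+3b)/L³ = 6·4²·(4+3·8)/12³ = 14/9 kN
  M_B = -Pa²b/L² = -6·4²·8/12² = -16/3 kN·m
Superposition: R_A = 580/9 kN, M_A = 392/3 kN·m, R_B = 554/9 kN, M_B = -376/3 kN·m

R_A = 580/9 kN, M_A = 392/3 kN·m, R_B = 554/9 kN, M_B = -376/3 kN·m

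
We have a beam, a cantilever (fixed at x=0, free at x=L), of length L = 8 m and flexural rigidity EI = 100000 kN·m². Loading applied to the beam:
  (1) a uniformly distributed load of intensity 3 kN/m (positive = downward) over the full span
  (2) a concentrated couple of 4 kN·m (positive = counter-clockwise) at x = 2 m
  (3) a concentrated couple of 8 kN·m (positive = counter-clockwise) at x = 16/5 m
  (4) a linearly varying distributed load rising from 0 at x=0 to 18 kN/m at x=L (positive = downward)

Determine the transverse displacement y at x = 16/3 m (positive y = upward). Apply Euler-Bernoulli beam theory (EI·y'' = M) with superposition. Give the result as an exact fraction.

y(16/3) = -375571/8437500 m

Load 1 — uniform load w=3 kN/m over full span:
  y_1 = -wx²(x²-4Lx+6L²)/(24EI) = -3·(16/3)²·((16/3)²-4·8·(16/3)+6·8²)/(24·100000) = -2176/253125 m
Load 2 — applied couple M₀=4 kN·m at a=2 m (b=L-a=6):
  y_2 = M₀a(2x-a)/(2EI)  [x>a] = 4·2·(2·(16/3)-2)/(2·100000) = 13/37500 m
Load 3 — applied couple M₀=8 kN·m at a=16/5 m (b=L-a=24/5):
  y_3 = M₀a(2x-a)/(2EI)  [x>a] = 8·(16/5)·(2·(16/3)-(16/5))/(2·100000) = 224/234375 m
Load 4 — triangular load w₀=18 kN/m (0→w₀ over full span):
  y_4 = (w₀Lx³/12-w₀L²x²/6-w₀x⁵/(120L))/EI = (18·8·(16/3)³/12-18·8²·(16/3)²/6-18·(16/3)⁵/(120·8))/100000 = -47104/1265625 m
Superposition: y = Σ y_i = -375571/8437500 m ≈ -0.044512 m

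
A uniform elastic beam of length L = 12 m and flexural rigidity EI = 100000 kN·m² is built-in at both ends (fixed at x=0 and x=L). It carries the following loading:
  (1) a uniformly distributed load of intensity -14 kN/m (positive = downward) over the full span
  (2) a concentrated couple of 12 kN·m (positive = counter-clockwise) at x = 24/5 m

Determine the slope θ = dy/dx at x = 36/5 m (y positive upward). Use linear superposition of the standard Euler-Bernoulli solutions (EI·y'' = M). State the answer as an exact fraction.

Load 1 — uniform load w=-14 kN/m over full span:
  θ_1 = -wx(L-x)(L-2x)/(12EI) = -(-14)·(36/5)·(12-(36/5))·(12-2·(36/5))/(12·100000) = -378/390625 rad
Load 2 — applied couple M₀=12 kN·m at a=24/5 m (b=L-a=36/5):
  θ_2 = (R_Ax²/2 - M_Ax - M₀(x-a))/EI  [x>a] with R_A=36/25, M_A=36/25 = ((36/25)·(36/5)²/2 - (36/25)·(36/5) - 12·((36/5)-(24/5)))/100000 = -36/1953125 rad
Superposition: θ = Σ θ_i = -1926/1953125 rad ≈ -0.000986 rad

θ(36/5) = -1926/1953125 rad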